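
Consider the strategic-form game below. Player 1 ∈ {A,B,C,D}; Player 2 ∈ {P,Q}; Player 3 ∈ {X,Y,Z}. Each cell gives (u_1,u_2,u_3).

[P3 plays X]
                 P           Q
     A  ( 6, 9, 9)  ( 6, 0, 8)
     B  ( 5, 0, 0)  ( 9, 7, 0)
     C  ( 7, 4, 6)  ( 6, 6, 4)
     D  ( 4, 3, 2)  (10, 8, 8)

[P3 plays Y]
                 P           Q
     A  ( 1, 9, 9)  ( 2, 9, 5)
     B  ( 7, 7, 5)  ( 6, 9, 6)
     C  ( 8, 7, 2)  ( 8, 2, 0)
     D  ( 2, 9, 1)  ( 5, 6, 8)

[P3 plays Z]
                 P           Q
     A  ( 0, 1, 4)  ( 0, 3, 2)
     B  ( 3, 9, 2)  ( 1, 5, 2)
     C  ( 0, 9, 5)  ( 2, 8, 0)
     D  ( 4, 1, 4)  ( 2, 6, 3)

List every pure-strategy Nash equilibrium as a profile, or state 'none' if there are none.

Nash profiles: (D,Q,X)

(A,P,X): not NE [P1→C gives 7>6]
(A,P,Y): not NE [P1→C gives 8>1]
(A,P,Z): not NE [P1→D gives 4>0; P2→Q gives 3>1; P3→Y gives 9>4]
(A,Q,X): not NE [P1→D gives 10>6; P2→P gives 9>0]
(A,Q,Y): not NE [P1→C gives 8>2; P3→X gives 8>5]
(A,Q,Z): not NE [P1→D gives 2>0; P3→X gives 8>2]
(B,P,X): not NE [P1→C gives 7>5; P2→Q gives 7>0; P3→Y gives 5>0]
(B,P,Y): not NE [P1→C gives 8>7; P2→Q gives 9>7]
(B,P,Z): not NE [P1→D gives 4>3; P3→Y gives 5>2]
(B,Q,X): not NE [P1→D gives 10>9; P3→Y gives 6>0]
(B,Q,Y): not NE [P1→C gives 8>6]
(B,Q,Z): not NE [P1→D gives 2>1; P2→P gives 9>5; P3→Y gives 6>2]
(C,P,X): not NE [P2→Q gives 6>4]
(C,P,Y): not NE [P3→X gives 6>2]
(C,P,Z): not NE [P1→D gives 4>0; P3→X gives 6>5]
(C,Q,X): not NE [P1→D gives 10>6]
(C,Q,Y): not NE [P2→P gives 7>2; P3→X gives 4>0]
(C,Q,Z): not NE [P2→P gives 9>8; P3→X gives 4>0]
(D,P,X): not NE [P1→C gives 7>4; P2→Q gives 8>3; P3→Z gives 4>2]
(D,P,Y): not NE [P1→C gives 8>2; P3→Z gives 4>1]
(D,P,Z): not NE [P2→Q gives 6>1]
(D,Q,X): NE
(D,Q,Y): not NE [P1→C gives 8>5; P2→P gives 9>6]
(D,Q,Z): not NE [P3→Y gives 8>3]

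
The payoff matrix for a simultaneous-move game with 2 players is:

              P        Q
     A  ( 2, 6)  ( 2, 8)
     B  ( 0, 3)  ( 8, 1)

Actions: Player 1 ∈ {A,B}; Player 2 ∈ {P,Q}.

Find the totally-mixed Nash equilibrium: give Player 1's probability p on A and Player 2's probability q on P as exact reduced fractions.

P1 indiff ⇒ q·2+(1-q)·2 = q·0+(1-q)·8 ⇒ q(2) = (1-q)(6) ⇒ q = 3/4
P2 indiff ⇒ p·6+(1-p)·3 = p·8+(1-p)·1 ⇒ p(-2) = (1-p)(-2) ⇒ p = 1/2

(p,q) = (1/2, 3/4)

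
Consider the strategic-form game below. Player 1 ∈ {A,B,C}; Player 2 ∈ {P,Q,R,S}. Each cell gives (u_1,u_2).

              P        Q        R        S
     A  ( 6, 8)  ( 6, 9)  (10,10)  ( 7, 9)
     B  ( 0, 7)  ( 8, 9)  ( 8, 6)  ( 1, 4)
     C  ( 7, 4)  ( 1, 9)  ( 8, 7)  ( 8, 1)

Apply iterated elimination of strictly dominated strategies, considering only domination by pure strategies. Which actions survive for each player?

P2 drop P (Q beats it: A:9>8 B:9>7 C:9>4)
P2 drop S (R beats it: A:10>9 B:6>4 C:7>1)
P1 drop C (A beats it: Q:6>1 R:10>8)
P1→{A,B} P2→{Q,R}

Remaining: P1:{A,B} P2:{Q,R}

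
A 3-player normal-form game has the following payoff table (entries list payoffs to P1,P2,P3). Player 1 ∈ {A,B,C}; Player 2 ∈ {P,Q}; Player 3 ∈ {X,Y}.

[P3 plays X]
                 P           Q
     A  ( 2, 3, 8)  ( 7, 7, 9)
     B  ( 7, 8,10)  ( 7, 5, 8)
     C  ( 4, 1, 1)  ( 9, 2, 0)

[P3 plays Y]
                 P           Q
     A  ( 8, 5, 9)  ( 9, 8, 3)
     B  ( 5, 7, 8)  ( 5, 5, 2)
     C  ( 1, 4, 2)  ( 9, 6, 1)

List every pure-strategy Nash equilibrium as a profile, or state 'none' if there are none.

NE set: (B,P,X), (C,Q,Y)

(A,P,X): not NE [P1→B gives 7>2; P2→Q gives 7>3; P3→Y gives 9>8]
(A,P,Y): not NE [P2→Q gives 8>5]
(A,Q,X): not NE [P1→C gives 9>7]
(A,Q,Y): not NE [P3→X gives 9>3]
(B,P,X): NE
(B,P,Y): not NE [P1→A gives 8>5; P3→X gives 10>8]
(B,Q,X): not NE [P1→C gives 9>7; P2→P gives 8>5]
(B,Q,Y): not NE [P1→C gives 9>5; P2→P gives 7>5; P3→X gives 8>2]
(C,P,X): not NE [P1→B gives 7>4; P2→Q gives 2>1; P3→Y gives 2>1]
(C,P,Y): not NE [P1→A gives 8>1; P2→Q gives 6>4]
(C,Q,X): not NE [P3→Y gives 1>0]
(C,Q,Y): NE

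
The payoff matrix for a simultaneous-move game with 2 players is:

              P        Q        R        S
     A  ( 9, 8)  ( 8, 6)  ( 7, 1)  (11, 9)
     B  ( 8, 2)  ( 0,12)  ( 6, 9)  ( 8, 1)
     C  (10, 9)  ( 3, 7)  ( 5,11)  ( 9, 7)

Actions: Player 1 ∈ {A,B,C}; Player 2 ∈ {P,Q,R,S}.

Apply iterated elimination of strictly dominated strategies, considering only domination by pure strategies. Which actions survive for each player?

Remaining: P1:{A,C} P2:{P,R,S}

P1 drop B (A beats it: P:9>8 Q:8>0 R:7>6 S:11>8)
P2 drop Q (P beats it: A:8>6 C:9>7)
P1→{A,C} P2→{P,R,S}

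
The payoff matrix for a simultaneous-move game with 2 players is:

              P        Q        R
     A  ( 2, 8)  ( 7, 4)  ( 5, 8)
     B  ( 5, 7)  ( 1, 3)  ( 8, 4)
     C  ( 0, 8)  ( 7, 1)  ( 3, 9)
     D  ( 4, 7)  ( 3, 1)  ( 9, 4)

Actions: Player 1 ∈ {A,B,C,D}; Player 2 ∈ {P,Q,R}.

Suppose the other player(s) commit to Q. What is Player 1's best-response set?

u_1(A vs Q) = 7
u_1(B vs Q) = 1
u_1(C vs Q) = 7
u_1(D vs Q) = 3
max payoff 7 at {A,C}

P1 best: {A,C}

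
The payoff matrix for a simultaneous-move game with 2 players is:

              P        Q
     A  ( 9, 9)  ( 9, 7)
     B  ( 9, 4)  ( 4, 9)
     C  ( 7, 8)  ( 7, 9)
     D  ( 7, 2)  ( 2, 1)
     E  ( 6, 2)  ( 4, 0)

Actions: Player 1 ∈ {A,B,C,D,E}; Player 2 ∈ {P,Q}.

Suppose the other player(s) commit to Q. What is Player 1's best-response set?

argmax u_1 = {A}

u_1(A vs Q) = 9
u_1(B vs Q) = 4
u_1(C vs Q) = 7
u_1(D vs Q) = 2
u_1(E vs Q) = 4
max payoff 9 at {A}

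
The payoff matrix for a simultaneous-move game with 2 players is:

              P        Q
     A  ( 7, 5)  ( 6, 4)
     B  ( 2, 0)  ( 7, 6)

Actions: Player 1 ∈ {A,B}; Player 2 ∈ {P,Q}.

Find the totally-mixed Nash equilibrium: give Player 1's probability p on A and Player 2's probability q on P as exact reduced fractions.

P1 indiff ⇒ q·7+(1-q)·6 = q·2+(1-q)·7 ⇒ q(5) = (1-q)(1) ⇒ q = 1/6
P2 indiff ⇒ p·5+(1-p)·0 = p·4+(1-p)·6 ⇒ p(1) = (1-p)(6) ⇒ p = 6/7

p=6/7, q=1/6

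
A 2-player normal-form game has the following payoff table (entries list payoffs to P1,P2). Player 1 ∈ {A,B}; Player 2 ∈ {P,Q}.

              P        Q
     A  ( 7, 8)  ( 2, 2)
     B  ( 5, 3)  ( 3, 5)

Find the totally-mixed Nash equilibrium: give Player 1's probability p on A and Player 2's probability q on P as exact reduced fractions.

P1 indiff ⇒ q·7+(1-q)·2 = q·5+(1-q)·3 ⇒ q(2) = (1-q)(1) ⇒ q = 1/3
P2 indiff ⇒ p·8+(1-p)·3 = p·2+(1-p)·5 ⇒ p(6) = (1-p)(2) ⇒ p = 1/4

P1 mixes 1/4 on A; P2 mixes 1/3 on P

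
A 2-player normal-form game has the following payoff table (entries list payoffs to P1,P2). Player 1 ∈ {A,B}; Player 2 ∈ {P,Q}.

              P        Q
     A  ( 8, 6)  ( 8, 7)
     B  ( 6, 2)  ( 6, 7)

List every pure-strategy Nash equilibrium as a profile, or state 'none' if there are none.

Nash profiles: (A,Q)

(A,P): not NE [P2→Q gives 7>6]
(A,Q): NE
(B,P): not NE [P1→A gives 8>6; P2→Q gives 7>2]
(B,Q): not NE [P1→A gives 8>6]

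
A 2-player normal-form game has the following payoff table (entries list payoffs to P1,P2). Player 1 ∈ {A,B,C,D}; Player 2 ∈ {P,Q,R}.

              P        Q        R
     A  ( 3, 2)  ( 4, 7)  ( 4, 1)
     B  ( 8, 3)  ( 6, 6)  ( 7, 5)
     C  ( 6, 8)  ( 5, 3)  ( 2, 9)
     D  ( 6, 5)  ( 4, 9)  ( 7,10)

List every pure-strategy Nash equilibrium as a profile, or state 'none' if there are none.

PSNE = {(B,Q), (D,R)}

(A,P): not NE [P1→B gives 8>3; P2→Q gives 7>2]
(A,Q): not NE [P1→B gives 6>4]
(A,R): not NE [P1→D gives 7>4; P2→Q gives 7>1]
(B,P): not NE [P2→Q gives 6>3]
(B,Q): NE
(B,R): not NE [P2→Q gives 6>5]
(C,P): not NE [P1→B gives 8>6; P2→R gives 9>8]
(C,Q): not NE [P1→B gives 6>5; P2→R gives 9>3]
(C,R): not NE [P1→D gives 7>2]
(D,P): not NE [P1→B gives 8>6; P2→R gives 10>5]
(D,Q): not NE [P1→B gives 6>4; P2→R gives 10>9]
(D,R): NE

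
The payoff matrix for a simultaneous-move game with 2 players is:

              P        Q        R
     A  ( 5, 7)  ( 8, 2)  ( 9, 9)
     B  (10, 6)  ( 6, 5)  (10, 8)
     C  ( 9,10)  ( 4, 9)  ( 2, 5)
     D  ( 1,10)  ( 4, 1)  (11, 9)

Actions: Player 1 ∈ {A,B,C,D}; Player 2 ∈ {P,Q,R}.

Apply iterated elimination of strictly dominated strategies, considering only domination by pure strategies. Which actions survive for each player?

Remaining: P1:{B,D} P2:{P,R}

P1 drop C (B beats it: P:10>9 Q:6>4 R:10>2)
P2 drop Q (P beats it: A:7>2 B:6>5 D:10>1)
P1 drop A (B beats it: P:10>5 R:10>9)
P1→{B,D} P2→{P,R}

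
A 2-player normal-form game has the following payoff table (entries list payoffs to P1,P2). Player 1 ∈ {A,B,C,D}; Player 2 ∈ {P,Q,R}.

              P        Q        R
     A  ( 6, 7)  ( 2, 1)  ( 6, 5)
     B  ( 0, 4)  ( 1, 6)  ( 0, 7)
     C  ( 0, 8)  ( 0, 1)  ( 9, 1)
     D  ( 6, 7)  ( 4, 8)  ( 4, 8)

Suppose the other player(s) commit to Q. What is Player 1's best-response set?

u_1(A vs Q) = 2
u_1(B vs Q) = 1
u_1(C vs Q) = 0
u_1(D vs Q) = 4
max payoff 4 at {D}

BR_1 = {D}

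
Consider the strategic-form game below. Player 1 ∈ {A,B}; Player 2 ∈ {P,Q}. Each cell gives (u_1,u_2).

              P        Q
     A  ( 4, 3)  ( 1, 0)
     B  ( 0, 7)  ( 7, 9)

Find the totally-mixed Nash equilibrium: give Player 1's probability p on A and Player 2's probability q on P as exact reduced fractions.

P1 indiff ⇒ q·4+(1-q)·1 = q·0+(1-q)·7 ⇒ q(4) = (1-q)(6) ⇒ q = 3/5
P2 indiff ⇒ p·3+(1-p)·7 = p·0+(1-p)·9 ⇒ p(3) = (1-p)(2) ⇒ p = 2/5

P1 mixes 2/5 on A; P2 mixes 3/5 on P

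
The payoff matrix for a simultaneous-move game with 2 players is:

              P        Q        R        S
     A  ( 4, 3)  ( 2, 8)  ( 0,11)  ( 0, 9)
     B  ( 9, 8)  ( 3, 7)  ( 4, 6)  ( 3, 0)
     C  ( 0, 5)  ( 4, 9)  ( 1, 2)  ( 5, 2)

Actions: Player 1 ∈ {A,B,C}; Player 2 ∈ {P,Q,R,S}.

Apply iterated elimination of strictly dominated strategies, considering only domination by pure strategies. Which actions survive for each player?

Remaining: P1:{B,C} P2:{P,Q}

P1 drop A (B beats it: P:9>4 Q:3>2 R:4>0 S:3>0)
P2 drop R (P beats it: B:8>6 C:5>2)
P2 drop S (P beats it: B:8>0 C:5>2)
P1→{B,C} P2→{P,Q}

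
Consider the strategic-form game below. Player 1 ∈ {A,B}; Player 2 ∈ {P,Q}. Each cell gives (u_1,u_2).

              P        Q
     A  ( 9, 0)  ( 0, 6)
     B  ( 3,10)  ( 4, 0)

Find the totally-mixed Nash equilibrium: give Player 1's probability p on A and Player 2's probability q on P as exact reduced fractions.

P1 indiff ⇒ q·9+(1-q)·0 = q·3+(1-q)·4 ⇒ q(6) = (1-q)(4) ⇒ q = 2/5
P2 indiff ⇒ p·0+(1-p)·10 = p·6+(1-p)·0 ⇒ p(-6) = (1-p)(-10) ⇒ p = 5/8

p=5/8, q=2/5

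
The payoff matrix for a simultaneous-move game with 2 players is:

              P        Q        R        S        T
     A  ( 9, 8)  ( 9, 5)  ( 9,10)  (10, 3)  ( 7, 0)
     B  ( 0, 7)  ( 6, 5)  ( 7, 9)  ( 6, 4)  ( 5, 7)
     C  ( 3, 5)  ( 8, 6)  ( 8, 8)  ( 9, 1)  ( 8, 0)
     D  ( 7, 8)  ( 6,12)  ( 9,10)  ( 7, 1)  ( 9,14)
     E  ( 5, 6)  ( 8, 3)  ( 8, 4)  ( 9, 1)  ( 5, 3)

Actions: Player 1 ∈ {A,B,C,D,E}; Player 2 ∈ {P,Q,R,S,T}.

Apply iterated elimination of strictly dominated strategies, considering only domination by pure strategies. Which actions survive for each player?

P1 drop B (A beats it: P:9>0 Q:9>6 R:9>7 S:10>6 T:7>5)
P1 drop E (A beats it: P:9>5 Q:9>8 R:9>8 S:10>9 T:7>5)
P2 drop P (R beats it: A:10>8 C:8>5 D:10>8)
P2 drop S (Q beats it: A:5>3 C:6>1 D:12>1)
P1→{A,C,D} P2→{Q,R,T}

Survivors P1:{A,C,D} P2:{Q,R,T}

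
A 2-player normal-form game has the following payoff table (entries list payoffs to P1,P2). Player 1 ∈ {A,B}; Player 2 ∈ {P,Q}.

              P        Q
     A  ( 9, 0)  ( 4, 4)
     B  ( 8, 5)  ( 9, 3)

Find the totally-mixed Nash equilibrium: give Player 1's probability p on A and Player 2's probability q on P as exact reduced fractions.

P1 indiff ⇒ q·9+(1-q)·4 = q·8+(1-q)·9 ⇒ q(1) = (1-q)(5) ⇒ q = 5/6
P2 indiff ⇒ p·0+(1-p)·5 = p·4+(1-p)·3 ⇒ p(-4) = (1-p)(-2) ⇒ p = 1/3

p=1/3, q=5/6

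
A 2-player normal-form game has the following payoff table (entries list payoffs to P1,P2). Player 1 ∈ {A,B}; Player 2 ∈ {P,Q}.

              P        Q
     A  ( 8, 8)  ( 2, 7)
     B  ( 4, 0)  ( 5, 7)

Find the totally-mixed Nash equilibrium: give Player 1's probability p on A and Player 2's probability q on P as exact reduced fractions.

p=7/8, q=3/7

P1 indiff ⇒ q·8+(1-q)·2 = q·4+(1-q)·5 ⇒ q(4) = (1-q)(3) ⇒ q = 3/7
P2 indiff ⇒ p·8+(1-p)·0 = p·7+(1-p)·7 ⇒ p(1) = (1-p)(7) ⇒ p = 7/8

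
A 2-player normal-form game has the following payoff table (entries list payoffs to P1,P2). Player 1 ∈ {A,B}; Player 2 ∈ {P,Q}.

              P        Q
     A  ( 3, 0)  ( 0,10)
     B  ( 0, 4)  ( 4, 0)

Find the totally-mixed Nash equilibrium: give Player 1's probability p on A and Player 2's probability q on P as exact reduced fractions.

(p,q) = (2/7, 4/7)

P1 indiff ⇒ q·3+(1-q)·0 = q·0+(1-q)·4 ⇒ q(3) = (1-q)(4) ⇒ q = 4/7
P2 indiff ⇒ p·0+(1-p)·4 = p·10+(1-p)·0 ⇒ p(-10) = (1-p)(-4) ⇒ p = 2/7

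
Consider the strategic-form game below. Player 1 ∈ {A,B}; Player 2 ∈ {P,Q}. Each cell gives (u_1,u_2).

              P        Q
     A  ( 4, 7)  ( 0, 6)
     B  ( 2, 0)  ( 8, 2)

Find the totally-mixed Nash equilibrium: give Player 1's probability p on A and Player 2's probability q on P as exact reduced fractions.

P1 indiff ⇒ q·4+(1-q)·0 = q·2+(1-q)·8 ⇒ q(2) = (1-q)(8) ⇒ q = 4/5
P2 indiff ⇒ p·7+(1-p)·0 = p·6+(1-p)·2 ⇒ p(1) = (1-p)(2) ⇒ p = 2/3

p=2/3, q=4/5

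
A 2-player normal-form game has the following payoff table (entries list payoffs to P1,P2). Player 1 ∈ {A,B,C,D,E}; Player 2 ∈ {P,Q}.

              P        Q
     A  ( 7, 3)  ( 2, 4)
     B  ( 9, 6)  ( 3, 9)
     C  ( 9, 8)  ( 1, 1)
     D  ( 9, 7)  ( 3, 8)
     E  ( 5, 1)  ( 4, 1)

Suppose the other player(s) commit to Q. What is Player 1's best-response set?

u_1(A vs Q) = 2
u_1(B vs Q) = 3
u_1(C vs Q) = 1
u_1(D vs Q) = 3
u_1(E vs Q) = 4
max payoff 4 at {E}

P1 best: {E}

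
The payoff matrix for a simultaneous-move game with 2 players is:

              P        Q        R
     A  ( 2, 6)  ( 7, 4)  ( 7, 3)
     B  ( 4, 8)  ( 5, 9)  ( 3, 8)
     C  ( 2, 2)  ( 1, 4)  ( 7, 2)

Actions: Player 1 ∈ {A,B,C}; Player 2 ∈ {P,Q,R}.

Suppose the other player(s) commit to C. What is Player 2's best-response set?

u_2(P vs C) = 2
u_2(Q vs C) = 4
u_2(R vs C) = 2
max payoff 4 at {Q}

argmax u_2 = {Q}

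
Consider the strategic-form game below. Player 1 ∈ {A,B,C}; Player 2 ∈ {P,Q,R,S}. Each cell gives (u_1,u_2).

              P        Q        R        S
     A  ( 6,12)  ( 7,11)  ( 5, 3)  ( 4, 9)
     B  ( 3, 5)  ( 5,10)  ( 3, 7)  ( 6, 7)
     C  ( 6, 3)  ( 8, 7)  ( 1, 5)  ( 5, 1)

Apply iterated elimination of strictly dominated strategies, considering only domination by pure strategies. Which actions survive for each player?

P2 drop R (Q beats it: A:11>3 B:10>7 C:7>5)
P2 drop S (Q beats it: A:11>9 B:10>7 C:7>1)
P1 drop B (A beats it: P:6>3 Q:7>5)
P1→{A,C} P2→{P,Q}

IESDS → P1:{A,C} P2:{P,Q}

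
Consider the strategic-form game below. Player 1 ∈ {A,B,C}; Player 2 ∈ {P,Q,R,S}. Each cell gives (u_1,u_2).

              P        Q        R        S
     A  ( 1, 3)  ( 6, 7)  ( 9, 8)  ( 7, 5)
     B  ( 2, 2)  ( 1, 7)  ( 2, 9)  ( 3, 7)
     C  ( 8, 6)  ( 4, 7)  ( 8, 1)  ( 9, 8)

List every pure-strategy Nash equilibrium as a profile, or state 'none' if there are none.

PSNE = {(A,R), (C,S)}

(A,P): not NE [P1→C gives 8>1; P2→R gives 8>3]
(A,Q): not NE [P2→R gives 8>7]
(A,R): NE
(A,S): not NE [P1→C gives 9>7; P2→R gives 8>5]
(B,P): not NE [P1→C gives 8>2; P2→R gives 9>2]
(B,Q): not NE [P1→A gives 6>1; P2→R gives 9>7]
(B,R): not NE [P1→A gives 9>2]
(B,S): not NE [P1→C gives 9>3; P2→R gives 9>7]
(C,P): not NE [P2→S gives 8>6]
(C,Q): not NE [P1→A gives 6>4; P2→S gives 8>7]
(C,R): not NE [P1→A gives 9>8; P2→S gives 8>1]
(C,S): NE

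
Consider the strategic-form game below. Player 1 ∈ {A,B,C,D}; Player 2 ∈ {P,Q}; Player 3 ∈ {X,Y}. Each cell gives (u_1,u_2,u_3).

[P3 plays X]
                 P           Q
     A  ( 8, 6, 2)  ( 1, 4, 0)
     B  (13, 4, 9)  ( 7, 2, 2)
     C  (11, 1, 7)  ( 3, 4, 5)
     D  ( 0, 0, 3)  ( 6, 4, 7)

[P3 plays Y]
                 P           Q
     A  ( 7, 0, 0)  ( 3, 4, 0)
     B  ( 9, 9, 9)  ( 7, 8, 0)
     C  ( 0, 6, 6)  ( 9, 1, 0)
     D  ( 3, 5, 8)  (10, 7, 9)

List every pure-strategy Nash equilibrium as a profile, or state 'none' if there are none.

(A,P,X): not NE [P1→B gives 13>8]
(A,P,Y): not NE [P1→B gives 9>7; P2→Q gives 4>0; P3→X gives 2>0]
(A,Q,X): not NE [P1→B gives 7>1; P2→P gives 6>4]
(A,Q,Y): not NE [P1→D gives 10>3]
(B,P,X): NE
(B,P,Y): NE
(B,Q,X): not NE [P2→P gives 4>2]
(B,Q,Y): not NE [P1→D gives 10>7; P2→P gives 9>8; P3→X gives 2>0]
(C,P,X): not NE [P1→B gives 13>11; P2→Q gives 4>1]
(C,P,Y): not NE [P1→B gives 9>0; P3→X gives 7>6]
(C,Q,X): not NE [P1→B gives 7>3]
(C,Q,Y): not NE [P1→D gives 10>9; P2→P gives 6>1; P3→X gives 5>0]
(D,P,X): not NE [P1→B gives 13>0; P2→Q gives 4>0; P3→Y gives 8>3]
(D,P,Y): not NE [P1→B gives 9>3; P2→Q gives 7>5]
(D,Q,X): not NE [P1→B gives 7>6; P3→Y gives 9>7]
(D,Q,Y): NE

PSNE = {(B,P,X), (B,P,Y), (D,Q,Y)}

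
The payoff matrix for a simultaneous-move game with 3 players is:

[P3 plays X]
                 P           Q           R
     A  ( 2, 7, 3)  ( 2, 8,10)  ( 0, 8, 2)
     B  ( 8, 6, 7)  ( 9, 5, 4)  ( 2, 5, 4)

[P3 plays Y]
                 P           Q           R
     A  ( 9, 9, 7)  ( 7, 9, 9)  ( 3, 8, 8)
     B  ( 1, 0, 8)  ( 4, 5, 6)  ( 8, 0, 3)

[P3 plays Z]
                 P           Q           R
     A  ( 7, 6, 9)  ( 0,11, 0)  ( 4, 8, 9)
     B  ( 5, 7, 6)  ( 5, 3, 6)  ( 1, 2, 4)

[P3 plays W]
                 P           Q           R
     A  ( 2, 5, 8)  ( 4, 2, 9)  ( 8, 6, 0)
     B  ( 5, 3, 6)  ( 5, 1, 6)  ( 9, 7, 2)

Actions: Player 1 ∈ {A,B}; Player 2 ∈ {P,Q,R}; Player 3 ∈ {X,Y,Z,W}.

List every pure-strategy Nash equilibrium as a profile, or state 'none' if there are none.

Equilibria: none

(A,P,X): not NE [P1→B gives 8>2; P2→R gives 8>7; P3→Z gives 9>3]
(A,P,Y): not NE [P3→Z gives 9>7]
(A,P,Z): not NE [P2→Q gives 11>6]
(A,P,W): not NE [P1→B gives 5>2; P2→R gives 6>5; P3→Z gives 9>8]
(A,Q,X): not NE [P1→B gives 9>2]
(A,Q,Y): not NE [P3→X gives 10>9]
(A,Q,Z): not NE [P1→B gives 5>0; P3→X gives 10>0]
(A,Q,W): not NE [P1→B gives 5>4; P2→R gives 6>2; P3→X gives 10>9]
(A,R,X): not NE [P1→B gives 2>0; P3→Z gives 9>2]
(A,R,Y): not NE [P1→B gives 8>3; P2→Q gives 9>8; P3→Z gives 9>8]
(A,R,Z): not NE [P2→Q gives 11>8]
(A,R,W): not NE [P1→B gives 9>8; P3→Z gives 9>0]
(B,P,X): not NE [P3→Y gives 8>7]
(B,P,Y): not NE [P1→A gives 9>1; P2→Q gives 5>0]
(B,P,Z): not NE [P1→A gives 7>5; P3→Y gives 8>6]
(B,P,W): not NE [P2→R gives 7>3; P3→Y gives 8>6]
(B,Q,X): not NE [P2→P gives 6>5; P3→W gives 6>4]
(B,Q,Y): not NE [P1→A gives 7>4]
(B,Q,Z): not NE [P2→P gives 7>3]
(B,Q,W): not NE [P2→R gives 7>1]
(B,R,X): not NE [P2→P gives 6>5]
(B,R,Y): not NE [P2→Q gives 5>0; P3→Z gives 4>3]
(B,R,Z): not NE [P1→A gives 4>1; P2→P gives 7>2]
(B,R,W): not NE [P3→Z gives 4>2]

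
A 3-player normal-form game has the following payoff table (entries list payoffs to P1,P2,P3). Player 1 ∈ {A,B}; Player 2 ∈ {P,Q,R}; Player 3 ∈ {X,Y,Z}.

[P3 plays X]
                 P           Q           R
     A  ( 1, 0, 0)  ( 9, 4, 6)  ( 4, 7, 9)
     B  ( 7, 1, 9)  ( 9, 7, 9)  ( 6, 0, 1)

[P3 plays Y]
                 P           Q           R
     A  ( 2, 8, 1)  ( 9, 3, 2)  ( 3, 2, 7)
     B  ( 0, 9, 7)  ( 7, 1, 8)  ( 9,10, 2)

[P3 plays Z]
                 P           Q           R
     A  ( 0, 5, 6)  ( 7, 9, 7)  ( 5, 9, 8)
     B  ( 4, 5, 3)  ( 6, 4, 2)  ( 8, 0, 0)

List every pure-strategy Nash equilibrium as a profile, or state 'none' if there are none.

Nash profiles: (A,Q,Z), (B,Q,X), (B,R,Y)

(A,P,X): not NE [P1→B gives 7>1; P2→R gives 7>0; P3→Z gives 6>0]
(A,P,Y): not NE [P3→Z gives 6>1]
(A,P,Z): not NE [P1→B gives 4>0; P2→R gives 9>5]
(A,Q,X): not NE [P2→R gives 7>4; P3→Z gives 7>6]
(A,Q,Y): not NE [P2→P gives 8>3; P3→Z gives 7>2]
(A,Q,Z): NE
(A,R,X): not NE [P1→B gives 6>4]
(A,R,Y): not NE [P1→B gives 9>3; P2→P gives 8>2; P3→X gives 9>7]
(A,R,Z): not NE [P1→B gives 8>5; P3→X gives 9>8]
(B,P,X): not NE [P2→Q gives 7>1]
(B,P,Y): not NE [P1→A gives 2>0; P2→R gives 10>9; P3→X gives 9>7]
(B,P,Z): not NE [P3→X gives 9>3]
(B,Q,X): NE
(B,Q,Y): not NE [P1→A gives 9>7; P2→R gives 10>1; P3→X gives 9>8]
(B,Q,Z): not NE [P1→A gives 7>6; P2→P gives 5>4; P3→X gives 9>2]
(B,R,X): not NE [P2→Q gives 7>0; P3→Y gives 2>1]
(B,R,Y): NE
(B,R,Z): not NE [P2→P gives 5>0; P3→Y gives 2>0]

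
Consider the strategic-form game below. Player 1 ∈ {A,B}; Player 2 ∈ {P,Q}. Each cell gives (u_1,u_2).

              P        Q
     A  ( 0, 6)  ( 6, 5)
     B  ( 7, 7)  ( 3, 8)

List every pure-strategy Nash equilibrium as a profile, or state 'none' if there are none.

(A,P): not NE [P1→B gives 7>0]
(A,Q): not NE [P2→P gives 6>5]
(B,P): not NE [P2→Q gives 8>7]
(B,Q): not NE [P1→A gives 6>3]

Equilibria: none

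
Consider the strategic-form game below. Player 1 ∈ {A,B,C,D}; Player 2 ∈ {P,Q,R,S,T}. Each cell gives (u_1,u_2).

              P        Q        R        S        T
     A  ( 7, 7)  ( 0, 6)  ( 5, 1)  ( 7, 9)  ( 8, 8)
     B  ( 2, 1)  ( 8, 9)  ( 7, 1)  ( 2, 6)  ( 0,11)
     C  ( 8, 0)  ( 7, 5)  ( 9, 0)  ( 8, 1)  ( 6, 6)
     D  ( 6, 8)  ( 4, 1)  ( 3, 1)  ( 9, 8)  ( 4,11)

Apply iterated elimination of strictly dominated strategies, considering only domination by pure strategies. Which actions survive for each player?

IESDS → P1:{A,C,D} P2:{S,T}

P2 drop P (T beats it: A:8>7 B:11>1 C:6>0 D:11>8)
P2 drop Q (T beats it: A:8>6 B:11>9 C:6>5 D:11>1)
P1 drop B (C beats it: R:9>7 S:8>2 T:6>0)
P2 drop R (S beats it: A:9>1 C:1>0 D:8>1)
P1→{A,C,D} P2→{S,T}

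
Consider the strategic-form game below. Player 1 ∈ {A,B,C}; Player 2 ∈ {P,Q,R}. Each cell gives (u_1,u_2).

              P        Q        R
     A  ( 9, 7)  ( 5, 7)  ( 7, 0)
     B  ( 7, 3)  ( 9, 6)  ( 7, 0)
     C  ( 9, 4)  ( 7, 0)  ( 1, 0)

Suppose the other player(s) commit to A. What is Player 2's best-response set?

argmax u_2 = {P,Q}

u_2(P vs A) = 7
u_2(Q vs A) = 7
u_2(R vs A) = 0
max payoff 7 at {P,Q}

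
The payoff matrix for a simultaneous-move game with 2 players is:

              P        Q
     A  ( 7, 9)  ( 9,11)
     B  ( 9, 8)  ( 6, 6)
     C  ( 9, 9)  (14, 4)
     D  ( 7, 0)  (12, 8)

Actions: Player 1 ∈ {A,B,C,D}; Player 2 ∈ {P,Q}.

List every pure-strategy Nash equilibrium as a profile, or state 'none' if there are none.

PSNE = {(B,P), (C,P)}

(A,P): not NE [P1→C gives 9>7; P2→Q gives 11>9]
(A,Q): not NE [P1→C gives 14>9]
(B,P): NE
(B,Q): not NE [P1→C gives 14>6; P2→P gives 8>6]
(C,P): NE
(C,Q): not NE [P2→P gives 9>4]
(D,P): not NE [P1→C gives 9>7; P2→Q gives 8>0]
(D,Q): not NE [P1→C gives 14>12]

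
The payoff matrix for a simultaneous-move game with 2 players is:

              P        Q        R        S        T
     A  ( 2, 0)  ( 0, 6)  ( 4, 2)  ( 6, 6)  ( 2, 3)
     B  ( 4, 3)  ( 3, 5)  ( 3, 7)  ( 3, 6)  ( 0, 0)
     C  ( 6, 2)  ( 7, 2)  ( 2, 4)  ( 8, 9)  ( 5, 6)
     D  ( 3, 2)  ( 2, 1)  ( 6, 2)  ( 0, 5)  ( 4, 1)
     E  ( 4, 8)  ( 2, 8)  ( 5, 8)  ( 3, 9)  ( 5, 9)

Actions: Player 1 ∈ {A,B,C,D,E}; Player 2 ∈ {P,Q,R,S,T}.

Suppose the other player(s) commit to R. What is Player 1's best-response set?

P1 best: {D}

u_1(A vs R) = 4
u_1(B vs R) = 3
u_1(C vs R) = 2
u_1(D vs R) = 6
u_1(E vs R) = 5
max payoff 6 at {D}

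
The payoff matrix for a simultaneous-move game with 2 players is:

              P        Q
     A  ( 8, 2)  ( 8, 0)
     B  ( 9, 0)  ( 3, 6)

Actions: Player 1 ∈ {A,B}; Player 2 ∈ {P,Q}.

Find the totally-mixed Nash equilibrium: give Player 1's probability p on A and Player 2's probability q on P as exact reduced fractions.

P1 mixes 3/4 on A; P2 mixes 5/6 on P

P1 indiff ⇒ q·8+(1-q)·8 = q·9+(1-q)·3 ⇒ q(-1) = (1-q)(-5) ⇒ q = 5/6
P2 indiff ⇒ p·2+(1-p)·0 = p·0+(1-p)·6 ⇒ p(2) = (1-p)(6) ⇒ p = 3/4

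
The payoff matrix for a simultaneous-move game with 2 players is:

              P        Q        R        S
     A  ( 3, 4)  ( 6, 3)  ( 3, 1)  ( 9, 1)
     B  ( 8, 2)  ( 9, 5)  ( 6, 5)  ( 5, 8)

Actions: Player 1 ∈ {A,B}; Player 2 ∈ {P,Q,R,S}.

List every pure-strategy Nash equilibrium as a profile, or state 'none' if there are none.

Equilibria: none

(A,P): not NE [P1→B gives 8>3]
(A,Q): not NE [P1→B gives 9>6; P2→P gives 4>3]
(A,R): not NE [P1→B gives 6>3; P2→P gives 4>1]
(A,S): not NE [P2→P gives 4>1]
(B,P): not NE [P2→S gives 8>2]
(B,Q): not NE [P2→S gives 8>5]
(B,R): not NE [P2→S gives 8>5]
(B,S): not NE [P1→A gives 9>5]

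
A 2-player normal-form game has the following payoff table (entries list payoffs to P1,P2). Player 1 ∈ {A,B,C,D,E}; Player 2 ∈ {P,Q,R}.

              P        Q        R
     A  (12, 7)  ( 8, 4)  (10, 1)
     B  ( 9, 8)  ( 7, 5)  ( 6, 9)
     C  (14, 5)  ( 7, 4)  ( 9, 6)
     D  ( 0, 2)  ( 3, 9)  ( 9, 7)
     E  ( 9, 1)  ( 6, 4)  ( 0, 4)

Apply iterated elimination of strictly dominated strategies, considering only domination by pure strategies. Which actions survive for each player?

P1 drop B (A beats it: P:12>9 Q:8>7 R:10>6)
P1 drop D (A beats it: P:12>0 Q:8>3 R:10>9)
P1 drop E (A beats it: P:12>9 Q:8>6 R:10>0)
P2 drop Q (P beats it: A:7>4 C:5>4)
P1→{A,C} P2→{P,R}

Survivors P1:{A,C} P2:{P,R}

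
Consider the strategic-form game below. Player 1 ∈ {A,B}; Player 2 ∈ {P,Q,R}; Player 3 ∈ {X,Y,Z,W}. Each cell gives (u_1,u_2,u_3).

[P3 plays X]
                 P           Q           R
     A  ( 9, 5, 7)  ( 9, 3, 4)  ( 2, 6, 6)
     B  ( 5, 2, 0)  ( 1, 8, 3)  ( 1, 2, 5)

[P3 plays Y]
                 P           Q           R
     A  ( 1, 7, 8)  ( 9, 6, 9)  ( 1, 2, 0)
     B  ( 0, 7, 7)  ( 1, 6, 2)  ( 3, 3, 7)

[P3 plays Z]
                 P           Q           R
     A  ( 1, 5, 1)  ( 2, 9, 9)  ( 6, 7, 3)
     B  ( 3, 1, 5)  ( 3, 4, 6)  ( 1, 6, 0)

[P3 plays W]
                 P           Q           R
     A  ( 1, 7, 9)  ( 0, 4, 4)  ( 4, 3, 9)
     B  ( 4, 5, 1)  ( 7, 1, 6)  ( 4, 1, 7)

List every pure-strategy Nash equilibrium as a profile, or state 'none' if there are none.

(A,P,X): not NE [P2→R gives 6>5; P3→W gives 9>7]
(A,P,Y): not NE [P3→W gives 9>8]
(A,P,Z): not NE [P1→B gives 3>1; P2→Q gives 9>5; P3→W gives 9>1]
(A,P,W): not NE [P1→B gives 4>1]
(A,Q,X): not NE [P2→R gives 6>3; P3→Z gives 9>4]
(A,Q,Y): not NE [P2→P gives 7>6]
(A,Q,Z): not NE [P1→B gives 3>2]
(A,Q,W): not NE [P1→B gives 7>0; P2→P gives 7>4; P3→Z gives 9>4]
(A,R,X): not NE [P3→W gives 9>6]
(A,R,Y): not NE [P1→B gives 3>1; P2→P gives 7>2; P3→W gives 9>0]
(A,R,Z): not NE [P2→Q gives 9>7; P3→W gives 9>3]
(A,R,W): not NE [P2→P gives 7>3]
(B,P,X): not NE [P1→A gives 9>5; P2→Q gives 8>2; P3→Y gives 7>0]
(B,P,Y): not NE [P1→A gives 1>0]
(B,P,Z): not NE [P2→R gives 6>1; P3→Y gives 7>5]
(B,P,W): not NE [P3→Y gives 7>1]
(B,Q,X): not NE [P1→A gives 9>1; P3→W gives 6>3]
(B,Q,Y): not NE [P1→A gives 9>1; P2→P gives 7>6; P3→W gives 6>2]
(B,Q,Z): not NE [P2→R gives 6>4]
(B,Q,W): not NE [P2→P gives 5>1]
(B,R,X): not NE [P1→A gives 2>1; P2→Q gives 8>2; P3→W gives 7>5]
(B,R,Y): not NE [P2→P gives 7>3]
(B,R,Z): not NE [P1→A gives 6>1; P3→W gives 7>0]
(B,R,W): not NE [P2→P gives 5>1]

Equilibria: none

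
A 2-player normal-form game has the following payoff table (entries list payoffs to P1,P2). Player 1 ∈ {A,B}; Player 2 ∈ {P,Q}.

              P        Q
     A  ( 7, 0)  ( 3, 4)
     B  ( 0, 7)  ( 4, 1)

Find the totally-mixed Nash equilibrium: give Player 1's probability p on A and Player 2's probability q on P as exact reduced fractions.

P1 indiff ⇒ q·7+(1-q)·3 = q·0+(1-q)·4 ⇒ q(7) = (1-q)(1) ⇒ q = 1/8
P2 indiff ⇒ p·0+(1-p)·7 = p·4+(1-p)·1 ⇒ p(-4) = (1-p)(-6) ⇒ p = 3/5

(p,q) = (3/5, 1/8)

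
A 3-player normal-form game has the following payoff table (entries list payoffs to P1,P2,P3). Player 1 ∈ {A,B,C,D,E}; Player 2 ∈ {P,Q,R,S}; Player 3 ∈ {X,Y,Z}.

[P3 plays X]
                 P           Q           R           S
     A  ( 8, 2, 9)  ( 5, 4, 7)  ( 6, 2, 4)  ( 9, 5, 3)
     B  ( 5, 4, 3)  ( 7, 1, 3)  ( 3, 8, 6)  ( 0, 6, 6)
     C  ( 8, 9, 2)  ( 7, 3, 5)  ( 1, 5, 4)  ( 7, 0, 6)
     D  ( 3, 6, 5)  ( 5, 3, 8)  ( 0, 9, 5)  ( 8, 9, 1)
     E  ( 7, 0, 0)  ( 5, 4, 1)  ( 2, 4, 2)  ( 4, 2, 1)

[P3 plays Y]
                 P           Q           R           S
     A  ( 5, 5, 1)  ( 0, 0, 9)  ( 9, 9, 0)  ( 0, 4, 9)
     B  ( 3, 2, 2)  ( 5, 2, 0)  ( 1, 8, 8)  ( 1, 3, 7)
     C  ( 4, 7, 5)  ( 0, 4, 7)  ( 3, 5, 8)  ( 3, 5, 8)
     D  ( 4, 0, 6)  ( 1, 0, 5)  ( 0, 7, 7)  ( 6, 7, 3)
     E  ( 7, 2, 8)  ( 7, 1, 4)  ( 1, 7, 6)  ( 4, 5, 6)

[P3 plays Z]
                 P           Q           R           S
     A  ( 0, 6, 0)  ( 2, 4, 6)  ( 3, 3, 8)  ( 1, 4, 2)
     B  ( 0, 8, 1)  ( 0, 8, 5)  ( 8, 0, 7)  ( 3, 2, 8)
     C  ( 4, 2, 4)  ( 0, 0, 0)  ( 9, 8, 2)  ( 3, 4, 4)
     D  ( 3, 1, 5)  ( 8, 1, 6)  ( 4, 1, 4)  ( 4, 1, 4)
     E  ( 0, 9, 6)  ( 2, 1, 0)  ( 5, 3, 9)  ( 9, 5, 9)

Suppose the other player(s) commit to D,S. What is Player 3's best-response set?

u_3(X vs D,S) = 1
u_3(Y vs D,S) = 3
u_3(Z vs D,S) = 4
max payoff 4 at {Z}

BR_3 = {Z}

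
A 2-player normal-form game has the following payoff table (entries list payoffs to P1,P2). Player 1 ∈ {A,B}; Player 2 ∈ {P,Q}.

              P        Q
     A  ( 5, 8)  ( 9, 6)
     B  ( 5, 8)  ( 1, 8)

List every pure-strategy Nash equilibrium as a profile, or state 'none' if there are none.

(A,P): NE
(A,Q): not NE [P2→P gives 8>6]
(B,P): NE
(B,Q): not NE [P1→A gives 9>1]

PSNE = {(A,P), (B,P)}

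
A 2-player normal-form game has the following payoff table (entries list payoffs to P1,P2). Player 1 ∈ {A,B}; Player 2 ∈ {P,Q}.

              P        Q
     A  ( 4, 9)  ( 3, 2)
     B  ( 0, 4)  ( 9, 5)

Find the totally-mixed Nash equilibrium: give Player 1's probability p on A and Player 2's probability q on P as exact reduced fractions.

(p,q) = (1/8, 3/5)

P1 indiff ⇒ q·4+(1-q)·3 = q·0+(1-q)·9 ⇒ q(4) = (1-q)(6) ⇒ q = 3/5
P2 indiff ⇒ p·9+(1-p)·4 = p·2+(1-p)·5 ⇒ p(7) = (1-p)(1) ⇒ p = 1/8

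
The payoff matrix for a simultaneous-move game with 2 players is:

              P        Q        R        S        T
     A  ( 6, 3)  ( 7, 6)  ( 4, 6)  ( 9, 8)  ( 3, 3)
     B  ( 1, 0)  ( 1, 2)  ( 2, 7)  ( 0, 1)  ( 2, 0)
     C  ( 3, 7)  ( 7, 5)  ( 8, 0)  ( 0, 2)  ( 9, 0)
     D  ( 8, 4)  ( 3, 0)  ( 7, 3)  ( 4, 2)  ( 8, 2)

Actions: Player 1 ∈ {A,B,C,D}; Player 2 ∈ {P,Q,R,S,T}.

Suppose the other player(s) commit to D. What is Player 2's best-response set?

P2 best: {P}

u_2(P vs D) = 4
u_2(Q vs D) = 0
u_2(R vs D) = 3
u_2(S vs D) = 2
u_2(T vs D) = 2
max payoff 4 at {P}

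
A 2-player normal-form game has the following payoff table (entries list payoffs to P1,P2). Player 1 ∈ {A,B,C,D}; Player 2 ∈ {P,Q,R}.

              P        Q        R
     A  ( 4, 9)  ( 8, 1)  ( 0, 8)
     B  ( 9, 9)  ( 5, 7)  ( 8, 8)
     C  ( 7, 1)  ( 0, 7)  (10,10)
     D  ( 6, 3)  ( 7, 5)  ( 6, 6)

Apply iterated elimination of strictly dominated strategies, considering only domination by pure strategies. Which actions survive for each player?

Survivors P1:{B,C} P2:{P,R}

P2 drop Q (R beats it: A:8>1 B:8>7 C:10>7 D:6>5)
P1 drop A (B beats it: P:9>4 R:8>0)
P1 drop D (B beats it: P:9>6 R:8>6)
P1→{B,C} P2→{P,R}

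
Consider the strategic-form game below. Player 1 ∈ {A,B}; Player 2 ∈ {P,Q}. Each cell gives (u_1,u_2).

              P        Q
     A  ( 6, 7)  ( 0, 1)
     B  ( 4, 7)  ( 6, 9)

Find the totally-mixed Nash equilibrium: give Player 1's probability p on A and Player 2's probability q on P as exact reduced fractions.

p=1/4, q=3/4

P1 indiff ⇒ q·6+(1-q)·0 = q·4+(1-q)·6 ⇒ q(2) = (1-q)(6) ⇒ q = 3/4
P2 indiff ⇒ p·7+(1-p)·7 = p·1+(1-p)·9 ⇒ p(6) = (1-p)(2) ⇒ p = 1/4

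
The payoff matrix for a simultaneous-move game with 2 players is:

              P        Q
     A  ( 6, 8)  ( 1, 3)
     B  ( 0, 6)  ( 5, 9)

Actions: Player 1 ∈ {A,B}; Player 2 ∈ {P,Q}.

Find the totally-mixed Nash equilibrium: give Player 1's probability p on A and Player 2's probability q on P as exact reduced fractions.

P1 mixes 3/8 on A; P2 mixes 2/5 on P

P1 indiff ⇒ q·6+(1-q)·1 = q·0+(1-q)·5 ⇒ q(6) = (1-q)(4) ⇒ q = 2/5
P2 indiff ⇒ p·8+(1-p)·6 = p·3+(1-p)·9 ⇒ p(5) = (1-p)(3) ⇒ p = 3/8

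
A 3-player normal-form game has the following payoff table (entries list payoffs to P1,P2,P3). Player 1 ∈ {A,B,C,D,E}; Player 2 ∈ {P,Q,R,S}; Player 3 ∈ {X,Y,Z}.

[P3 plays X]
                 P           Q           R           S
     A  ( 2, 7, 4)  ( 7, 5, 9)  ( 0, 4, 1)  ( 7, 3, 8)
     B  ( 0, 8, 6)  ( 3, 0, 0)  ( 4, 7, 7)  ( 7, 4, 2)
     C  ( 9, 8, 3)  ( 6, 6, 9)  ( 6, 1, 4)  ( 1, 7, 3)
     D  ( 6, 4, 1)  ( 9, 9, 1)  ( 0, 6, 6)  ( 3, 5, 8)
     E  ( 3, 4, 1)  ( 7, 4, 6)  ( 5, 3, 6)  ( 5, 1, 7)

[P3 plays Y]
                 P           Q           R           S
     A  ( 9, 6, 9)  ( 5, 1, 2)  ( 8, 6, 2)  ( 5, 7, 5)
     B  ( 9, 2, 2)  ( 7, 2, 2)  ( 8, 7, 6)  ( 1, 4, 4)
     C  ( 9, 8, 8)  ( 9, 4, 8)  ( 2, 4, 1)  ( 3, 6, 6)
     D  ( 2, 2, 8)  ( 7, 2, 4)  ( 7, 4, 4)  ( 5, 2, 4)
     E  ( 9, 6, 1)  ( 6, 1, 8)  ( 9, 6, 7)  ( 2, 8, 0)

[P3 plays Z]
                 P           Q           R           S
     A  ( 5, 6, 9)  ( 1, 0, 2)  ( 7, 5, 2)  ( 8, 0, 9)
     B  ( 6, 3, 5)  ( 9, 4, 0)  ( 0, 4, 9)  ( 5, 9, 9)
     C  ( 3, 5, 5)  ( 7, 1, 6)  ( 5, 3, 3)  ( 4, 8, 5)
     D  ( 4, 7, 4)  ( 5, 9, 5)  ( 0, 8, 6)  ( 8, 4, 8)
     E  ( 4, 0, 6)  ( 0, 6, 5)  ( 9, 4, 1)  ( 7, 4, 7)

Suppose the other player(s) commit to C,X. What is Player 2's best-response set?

u_2(P vs C,X) = 8
u_2(Q vs C,X) = 6
u_2(R vs C,X) = 1
u_2(S vs C,X) = 7
max payoff 8 at {P}

BR_2 = {P}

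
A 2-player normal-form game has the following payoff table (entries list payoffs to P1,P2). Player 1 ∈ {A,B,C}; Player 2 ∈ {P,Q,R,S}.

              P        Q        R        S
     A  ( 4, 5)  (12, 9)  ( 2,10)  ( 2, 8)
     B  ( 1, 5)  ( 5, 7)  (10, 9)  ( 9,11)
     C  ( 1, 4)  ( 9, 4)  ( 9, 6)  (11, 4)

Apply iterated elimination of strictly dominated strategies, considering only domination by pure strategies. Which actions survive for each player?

P2 drop P (R beats it: A:10>5 B:9>5 C:6>4)
P2 drop Q (R beats it: A:10>9 B:9>7 C:6>4)
P1 drop A (B beats it: R:10>2 S:9>2)
P1→{B,C} P2→{R,S}

Survivors P1:{B,C} P2:{R,S}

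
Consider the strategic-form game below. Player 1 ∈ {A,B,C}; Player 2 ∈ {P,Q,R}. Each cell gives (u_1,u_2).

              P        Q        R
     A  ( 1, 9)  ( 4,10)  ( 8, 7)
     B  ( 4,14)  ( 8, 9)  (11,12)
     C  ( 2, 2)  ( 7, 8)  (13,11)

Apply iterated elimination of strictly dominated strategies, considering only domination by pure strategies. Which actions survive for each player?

P1 drop A (B beats it: P:4>1 Q:8>4 R:11>8)
P2 drop Q (R beats it: B:12>9 C:11>8)
P1→{B,C} P2→{P,R}

IESDS → P1:{B,C} P2:{P,R}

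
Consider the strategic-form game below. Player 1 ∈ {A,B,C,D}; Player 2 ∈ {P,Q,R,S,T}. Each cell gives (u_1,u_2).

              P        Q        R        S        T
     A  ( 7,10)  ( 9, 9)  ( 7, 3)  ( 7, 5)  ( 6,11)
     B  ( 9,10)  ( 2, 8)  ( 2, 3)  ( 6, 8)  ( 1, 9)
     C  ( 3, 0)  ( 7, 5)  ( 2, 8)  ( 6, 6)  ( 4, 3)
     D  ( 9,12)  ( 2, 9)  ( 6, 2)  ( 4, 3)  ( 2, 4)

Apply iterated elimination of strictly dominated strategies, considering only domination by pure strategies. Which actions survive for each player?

P1 drop C (A beats it: P:7>3 Q:9>7 R:7>2 S:7>6 T:6>4)
P2 drop Q (P beats it: A:10>9 B:10>8 D:12>9)
P2 drop R (P beats it: A:10>3 B:10>3 D:12>2)
P2 drop S (P beats it: A:10>5 B:10>8 D:12>3)
P1→{A,B,D} P2→{P,T}

Survivors P1:{A,B,D} P2:{P,T}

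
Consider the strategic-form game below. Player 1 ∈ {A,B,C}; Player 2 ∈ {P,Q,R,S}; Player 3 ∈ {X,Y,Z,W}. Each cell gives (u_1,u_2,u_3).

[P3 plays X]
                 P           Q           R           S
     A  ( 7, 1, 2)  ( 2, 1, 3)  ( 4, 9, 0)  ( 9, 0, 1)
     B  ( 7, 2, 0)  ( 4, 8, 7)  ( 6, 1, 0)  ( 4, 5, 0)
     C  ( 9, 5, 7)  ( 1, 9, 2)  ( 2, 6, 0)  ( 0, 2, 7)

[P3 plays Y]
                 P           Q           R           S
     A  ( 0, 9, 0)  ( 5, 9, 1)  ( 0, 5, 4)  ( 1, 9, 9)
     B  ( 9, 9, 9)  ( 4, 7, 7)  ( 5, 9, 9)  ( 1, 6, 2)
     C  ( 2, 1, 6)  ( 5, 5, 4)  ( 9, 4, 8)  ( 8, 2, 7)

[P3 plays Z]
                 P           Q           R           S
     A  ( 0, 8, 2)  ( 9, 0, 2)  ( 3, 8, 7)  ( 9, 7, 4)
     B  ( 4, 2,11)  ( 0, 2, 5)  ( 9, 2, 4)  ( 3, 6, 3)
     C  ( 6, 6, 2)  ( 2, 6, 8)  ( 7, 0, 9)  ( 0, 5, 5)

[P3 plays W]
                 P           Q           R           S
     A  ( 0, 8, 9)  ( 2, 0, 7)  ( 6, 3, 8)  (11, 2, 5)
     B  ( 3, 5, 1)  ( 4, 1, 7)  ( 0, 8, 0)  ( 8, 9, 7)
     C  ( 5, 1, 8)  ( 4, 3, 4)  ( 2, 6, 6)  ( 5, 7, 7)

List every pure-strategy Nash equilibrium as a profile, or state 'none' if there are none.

NE set: (B,Q,X)

(A,P,X): not NE [P1→C gives 9>7; P2→R gives 9>1; P3→W gives 9>2]
(A,P,Y): not NE [P1→B gives 9>0; P3→W gives 9>0]
(A,P,Z): not NE [P1→C gives 6>0; P3→W gives 9>2]
(A,P,W): not NE [P1→C gives 5>0]
(A,Q,X): not NE [P1→B gives 4>2; P2→R gives 9>1; P3→W gives 7>3]
(A,Q,Y): not NE [P3→W gives 7>1]
(A,Q,Z): not NE [P2→R gives 8>0; P3→W gives 7>2]
(A,Q,W): not NE [P1→C gives 4>2; P2→P gives 8>0]
(A,R,X): not NE [P1→B gives 6>4; P3→W gives 8>0]
(A,R,Y): not NE [P1→C gives 9>0; P2→S gives 9>5; P3→W gives 8>4]
(A,R,Z): not NE [P1→B gives 9>3; P3→W gives 8>7]
(A,R,W): not NE [P2→P gives 8>3]
(A,S,X): not NE [P2→R gives 9>0; P3→Y gives 9>1]
(A,S,Y): not NE [P1→C gives 8>1]
(A,S,Z): not NE [P2→R gives 8>7; P3→Y gives 9>4]
(A,S,W): not NE [P2→P gives 8>2; P3→Y gives 9>5]
(B,P,X): not NE [P1→C gives 9>7; P2→Q gives 8>2; P3→Z gives 11>0]
(B,P,Y): not NE [P3→Z gives 11>9]
(B,P,Z): not NE [P1→C gives 6>4; P2→S gives 6>2]
(B,P,W): not NE [P1→C gives 5>3; P2→S gives 9>5; P3→Z gives 11>1]
(B,Q,X): NE
(B,Q,Y): not NE [P1→C gives 5>4; P2→R gives 9>7]
(B,Q,Z): not NE [P1→A gives 9>0; P2→S gives 6>2; P3→W gives 7>5]
(B,Q,W): not NE [P2→S gives 9>1]
(B,R,X): not NE [P2→Q gives 8>1; P3→Y gives 9>0]
(B,R,Y): not NE [P1→C gives 9>5]
(B,R,Z): not NE [P2→S gives 6>2; P3→Y gives 9>4]
(B,R,W): not NE [P1→A gives 6>0; P2→S gives 9>8; P3→Y gives 9>0]
(B,S,X): not NE [P1→A gives 9>4; P2→Q gives 8>5; P3→W gives 7>0]
(B,S,Y): not NE [P1→C gives 8>1; P2→R gives 9>6; P3→W gives 7>2]
(B,S,Z): not NE [P1→A gives 9>3; P3→W gives 7>3]
(B,S,W): not NE [P1→A gives 11>8]
(C,P,X): not NE [P2→Q gives 9>5; P3→W gives 8>7]
(C,P,Y): not NE [P1→B gives 9>2; P2→Q gives 5>1; P3→W gives 8>6]
(C,P,Z): not NE [P3→W gives 8>2]
(C,P,W): not NE [P2→S gives 7>1]
(C,Q,X): not NE [P1→B gives 4>1; P3→Z gives 8>2]
(C,Q,Y): not NE [P3→Z gives 8>4]
(C,Q,Z): not NE [P1→A gives 9>2]
(C,Q,W): not NE [P2→S gives 7>3; P3→Z gives 8>4]
(C,R,X): not NE [P1→B gives 6>2; P2→Q gives 9>6; P3→Z gives 9>0]
(C,R,Y): not NE [P2→Q gives 5>4; P3→Z gives 9>8]
(C,R,Z): not NE [P1→B gives 9>7; P2→Q gives 6>0]
(C,R,W): not NE [P1→A gives 6>2; P2→S gives 7>6; P3→Z gives 9>6]
(C,S,X): not NE [P1→A gives 9>0; P2→Q gives 9>2]
(C,S,Y): not NE [P2→Q gives 5>2]
(C,S,Z): not NE [P1→A gives 9>0; P2→Q gives 6>5; P3→W gives 7>5]
(C,S,W): not NE [P1→A gives 11>5]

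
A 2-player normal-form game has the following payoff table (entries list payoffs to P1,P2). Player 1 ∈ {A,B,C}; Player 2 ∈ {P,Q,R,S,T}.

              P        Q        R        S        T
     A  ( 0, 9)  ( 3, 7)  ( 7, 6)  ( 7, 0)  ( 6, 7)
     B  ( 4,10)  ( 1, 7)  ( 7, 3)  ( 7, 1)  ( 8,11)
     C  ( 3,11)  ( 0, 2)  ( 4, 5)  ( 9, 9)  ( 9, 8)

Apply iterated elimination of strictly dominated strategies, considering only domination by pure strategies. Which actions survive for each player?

P2 drop Q (P beats it: A:9>7 B:10>7 C:11>2)
P2 drop R (P beats it: A:9>6 B:10>3 C:11>5)
P1 drop A (C beats it: P:3>0 S:9>7 T:9>6)
P2 drop S (P beats it: B:10>1 C:11>9)
P1→{B,C} P2→{P,T}

IESDS → P1:{B,C} P2:{P,T}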